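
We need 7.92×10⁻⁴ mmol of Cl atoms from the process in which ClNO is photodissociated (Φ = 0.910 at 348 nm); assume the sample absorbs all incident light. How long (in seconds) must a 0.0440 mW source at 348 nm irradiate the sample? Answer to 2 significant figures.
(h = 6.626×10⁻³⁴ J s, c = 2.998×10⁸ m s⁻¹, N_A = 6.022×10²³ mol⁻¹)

t ≈ 6800 s

Product: 7.92×10⁻⁴ mmol = 7.92×10⁻⁷ mol.
Photons that must be absorbed: 7.92×10⁻⁷ / 0.910 = 8.703×10⁻⁷ mol.
Photon energy: hc/λ = 5.708×10⁻¹⁹ J; per mole, 3.437×10⁵ J mol⁻¹.
Energy required: 8.703×10⁻⁷ × 3.437×10⁵ = 0.2991 J.
Time: 0.2991 J / 4.4e-05 W = 6800 s.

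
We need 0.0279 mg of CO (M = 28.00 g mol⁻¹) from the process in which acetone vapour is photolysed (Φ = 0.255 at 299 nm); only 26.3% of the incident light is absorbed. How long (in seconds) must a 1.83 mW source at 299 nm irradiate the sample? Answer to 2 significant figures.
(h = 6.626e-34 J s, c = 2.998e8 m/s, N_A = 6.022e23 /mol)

t ≈ 3200 s

Product: 0.0279 mg / 28.00 g mol⁻¹ = 9.964e-7 mol.
Photons that must be absorbed: 9.964e-7 / 0.255 = 3.907e-6 mol.
Incident photons needed: 3.907e-6 / 0.263 = 1.486e-5 mol.
Photon energy: hc/λ = 6.644e-19 J; per mole, 4.001e5 J mol⁻¹.
Energy required: 1.486e-5 × 4.001e5 = 5.945 J.
Time: 5.945 J / 0.00183 W = 3200 s.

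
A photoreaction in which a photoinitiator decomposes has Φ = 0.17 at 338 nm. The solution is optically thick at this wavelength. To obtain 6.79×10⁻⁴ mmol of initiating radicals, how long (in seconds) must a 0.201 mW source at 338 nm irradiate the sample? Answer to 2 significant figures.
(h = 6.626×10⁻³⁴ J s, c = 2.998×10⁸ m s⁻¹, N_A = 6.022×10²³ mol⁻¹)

Product: 6.79×10⁻⁴ mmol = 6.79×10⁻⁷ mol.
Photons that must be absorbed: 6.79×10⁻⁷ / 0.17 = 3.994×10⁻⁶ mol.
Photon energy: hc/λ = 5.877×10⁻¹⁹ J; per mole, 3.539×10⁵ J mol⁻¹.
Energy required: 3.994×10⁻⁶ × 3.539×10⁵ = 1.413 J.
Time: 1.413 J / 0.000201 W = 7000 s.

t ≈ 7000 s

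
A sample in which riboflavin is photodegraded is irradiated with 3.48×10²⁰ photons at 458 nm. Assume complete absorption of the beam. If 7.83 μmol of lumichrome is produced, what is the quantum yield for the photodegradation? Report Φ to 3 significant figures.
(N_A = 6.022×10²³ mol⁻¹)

Product: 7.83 μmol = 7.83×10⁻⁶ mol.
Moles of photons: 3.48×10²⁰ / 6.022×10²³ = 5.779×10⁻⁴ mol.
Φ = 7.83×10⁻⁶ mol / 5.779×10⁻⁴ mol photons = 0.0135.

Φ = 0.0135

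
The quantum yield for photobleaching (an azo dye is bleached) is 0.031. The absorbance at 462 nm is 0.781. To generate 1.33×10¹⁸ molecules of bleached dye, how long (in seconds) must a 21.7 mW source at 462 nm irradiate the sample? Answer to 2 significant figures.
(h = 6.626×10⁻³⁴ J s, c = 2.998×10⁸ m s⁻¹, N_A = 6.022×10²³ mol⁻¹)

t ≈ 1000 s

Product: 1.33×10¹⁸ / 6.022×10²³ = 2.209×10⁻⁶ mol.
Photons that must be absorbed: 2.209×10⁻⁶ / 0.031 = 7.126×10⁻⁵ mol.
Fraction absorbed: 1 − 10^(−0.781) = 0.8344.
Incident photons needed: 7.126×10⁻⁵ / 0.8344 = 8.540×10⁻⁵ mol.
Photon energy: hc/λ = 4.300×10⁻¹⁹ J; per mole, 2.589×10⁵ J mol⁻¹.
Energy required: 8.540×10⁻⁵ × 2.589×10⁵ = 22.11 J.
Time: 22.11 J / 0.0217 W = 1000 s.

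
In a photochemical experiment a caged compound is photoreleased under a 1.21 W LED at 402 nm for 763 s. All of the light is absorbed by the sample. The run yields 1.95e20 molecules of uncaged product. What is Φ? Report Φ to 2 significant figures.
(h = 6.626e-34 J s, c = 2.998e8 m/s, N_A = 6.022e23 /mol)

Product: 1.95e20 / 6.022e23 = 3.238e-4 mol.
Photon energy at 402 nm: hc/λ = (6.626e-34)(2.998e8)/(402e-9) = 4.941e-19 J.
Energy delivered: (1.21 W)(763 s) = 923.2 J.
Photons incident: 923.2 / 4.941e-19 = 1.868e21, i.e. 1.868e21/6.022e23 = 0.003102 mol.
Φ = 3.238e-4 mol / 0.003102 mol photons = 0.10.

Φ = 0.10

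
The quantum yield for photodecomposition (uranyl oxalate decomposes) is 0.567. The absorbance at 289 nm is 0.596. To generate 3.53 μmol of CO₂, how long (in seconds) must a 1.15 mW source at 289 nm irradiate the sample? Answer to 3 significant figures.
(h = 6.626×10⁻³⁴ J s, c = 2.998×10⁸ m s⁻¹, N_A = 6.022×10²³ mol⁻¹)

t ≈ 3000 s

Product: 3.53 μmol = 3.53×10⁻⁶ mol.
Photons that must be absorbed: 3.53×10⁻⁶ / 0.567 = 6.226×10⁻⁶ mol.
Fraction absorbed: 1 − 10^(−0.596) = 0.7465.
Incident photons needed: 6.226×10⁻⁶ / 0.7465 = 8.340×10⁻⁶ mol.
Photon energy: hc/λ = 6.874×10⁻¹⁹ J; per mole, 4.140×10⁵ J mol⁻¹.
Energy required: 8.340×10⁻⁶ × 4.140×10⁵ = 3.453 J.
Time: 3.453 J / 0.00115 W = 3000 s.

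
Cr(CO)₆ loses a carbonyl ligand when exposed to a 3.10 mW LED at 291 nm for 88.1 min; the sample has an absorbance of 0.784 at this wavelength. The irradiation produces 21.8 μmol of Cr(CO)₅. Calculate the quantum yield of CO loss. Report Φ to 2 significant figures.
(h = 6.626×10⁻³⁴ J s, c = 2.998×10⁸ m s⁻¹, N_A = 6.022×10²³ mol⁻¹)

Product: 21.8 μmol = 2.18×10⁻⁵ mol.
Photon energy at 291 nm: hc/λ = (6.626×10⁻³⁴)(2.998×10⁸)/(291×10⁻⁹) = 6.826×10⁻¹⁹ J.
Energy delivered: (3.10 mW)(5286 s) = 16.39 J.
Photons incident: 16.39 / 6.826×10⁻¹⁹ = 2.401×10¹⁹, i.e. 2.401×10¹⁹/6.022×10²³ = 3.987×10⁻⁵ mol.
Fraction absorbed: 1 − 10^(−0.784) = 0.8356.
Photons absorbed: 0.8356 × 3.987×10⁻⁵ = 3.332×10⁻⁵ mol.
Φ = 2.18×10⁻⁵ mol / 3.332×10⁻⁵ mol photons = 0.65.

Φ = 0.65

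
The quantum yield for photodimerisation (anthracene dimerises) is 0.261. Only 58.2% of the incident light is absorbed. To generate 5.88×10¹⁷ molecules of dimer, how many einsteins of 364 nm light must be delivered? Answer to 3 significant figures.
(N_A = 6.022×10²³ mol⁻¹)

6.43×10⁻⁶ einstein

Product: 5.88×10¹⁷ / 6.022×10²³ = 9.764×10⁻⁷ mol.
Photons that must be absorbed: 9.764×10⁻⁷ / 0.261 = 3.741×10⁻⁶ mol.
Incident photons needed: 3.741×10⁻⁶ / 0.582 = 6.428×10⁻⁶ mol.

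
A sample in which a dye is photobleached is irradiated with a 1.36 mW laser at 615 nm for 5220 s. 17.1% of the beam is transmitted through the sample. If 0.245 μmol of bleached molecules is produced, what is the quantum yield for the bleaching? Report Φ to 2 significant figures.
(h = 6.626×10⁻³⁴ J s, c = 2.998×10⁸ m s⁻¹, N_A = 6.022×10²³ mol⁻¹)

Φ = 0.0081

Product: 0.245 μmol = 2.45×10⁻⁷ mol.
Photon energy at 615 nm: hc/λ = (6.626×10⁻³⁴)(2.998×10⁸)/(615×10⁻⁹) = 3.230×10⁻¹⁹ J.
Energy delivered: (1.36 mW)(5220 s) = 7.099 J.
Photons incident: 7.099 / 3.230×10⁻¹⁹ = 2.198×10¹⁹, i.e. 2.198×10¹⁹/6.022×10²³ = 3.650×10⁻⁵ mol.
Fraction absorbed: 1 − 17.1/100 = 0.8290.
Photons absorbed: 0.8290 × 3.650×10⁻⁵ = 3.026×10⁻⁵ mol.
Φ = 2.45×10⁻⁷ mol / 3.026×10⁻⁵ mol photons = 0.0081.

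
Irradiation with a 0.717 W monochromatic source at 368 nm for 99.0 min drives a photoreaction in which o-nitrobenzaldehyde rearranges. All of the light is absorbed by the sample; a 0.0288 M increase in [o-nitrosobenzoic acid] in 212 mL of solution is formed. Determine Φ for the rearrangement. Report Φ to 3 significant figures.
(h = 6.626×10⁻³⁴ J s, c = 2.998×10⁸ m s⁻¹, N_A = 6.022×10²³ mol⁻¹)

Φ = 0.466

Product: (0.0288 M)(0.212 L) = 0.006106 mol.
Photon energy at 368 nm: hc/λ = (6.626×10⁻³⁴)(2.998×10⁸)/(368×10⁻⁹) = 5.398×10⁻¹⁹ J.
Energy delivered: (0.717 W)(5940 s) = 4259 J.
Photons incident: 4259 / 5.398×10⁻¹⁹ = 7.890×10²¹, i.e. 7.890×10²¹/6.022×10²³ = 0.01310 mol.
Φ = 0.006106 mol / 0.01310 mol photons = 0.466.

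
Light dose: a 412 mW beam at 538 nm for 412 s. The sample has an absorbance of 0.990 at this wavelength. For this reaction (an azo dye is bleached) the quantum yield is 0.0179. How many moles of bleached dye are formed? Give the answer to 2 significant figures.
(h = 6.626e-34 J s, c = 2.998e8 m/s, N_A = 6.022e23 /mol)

Photon energy at 538 nm: hc/λ = (6.626e-34)(2.998e8)/(538e-9) = 3.692e-19 J.
Energy delivered: (412 mW)(412 s) = 169.7 J.
Photons incident: 169.7 / 3.692e-19 = 4.596e20, i.e. 4.596e20/6.022e23 = 7.632e-4 mol.
Fraction absorbed: 1 − 10^(−0.990) = 0.8977.
Photons absorbed: 0.8977 × 7.632e-4 = 6.851e-4 mol.
Product: Φ × n_abs = 0.0179 × 6.851e-4 = 1.226e-5 mol.

1.2e-5 mol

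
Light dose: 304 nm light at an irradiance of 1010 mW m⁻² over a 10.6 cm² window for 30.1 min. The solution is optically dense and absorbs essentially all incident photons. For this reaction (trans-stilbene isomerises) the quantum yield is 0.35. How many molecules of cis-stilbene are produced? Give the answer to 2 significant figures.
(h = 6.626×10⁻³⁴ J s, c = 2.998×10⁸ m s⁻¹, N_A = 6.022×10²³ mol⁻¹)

Photon energy at 304 nm: hc/λ = (6.626×10⁻³⁴)(2.998×10⁸)/(304×10⁻⁹) = 6.534×10⁻¹⁹ J.
Energy delivered: (1010 mW m⁻²)(10.6×10⁻⁴ m²)(1806 s) = 1.934 J.
Photons incident: 1.934 / 6.534×10⁻¹⁹ = 2.960×10¹⁸, i.e. 2.960×10¹⁸/6.022×10²³ = 4.915×10⁻⁶ mol.
Product: Φ × n_abs = 0.35 × 4.915×10⁻⁶ = 1.720×10⁻⁶ mol.
As a count: 1.720×10⁻⁶ × 6.022×10²³ = 1.0×10¹⁸.

1.0×10¹⁸ molecules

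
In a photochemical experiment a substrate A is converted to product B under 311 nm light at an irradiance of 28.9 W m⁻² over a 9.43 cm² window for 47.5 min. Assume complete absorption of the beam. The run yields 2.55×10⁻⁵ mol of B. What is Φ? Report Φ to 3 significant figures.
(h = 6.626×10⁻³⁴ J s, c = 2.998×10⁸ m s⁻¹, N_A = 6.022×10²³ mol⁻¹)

Φ = 0.126

Photon energy at 311 nm: hc/λ = (6.626×10⁻³⁴)(2.998×10⁸)/(311×10⁻⁹) = 6.387×10⁻¹⁹ J.
Energy delivered: (28.9 W m⁻²)(9.43×10⁻⁴ m²)(2850 s) = 77.67 J.
Photons incident: 77.67 / 6.387×10⁻¹⁹ = 1.216×10²⁰, i.e. 1.216×10²⁰/6.022×10²³ = 2.019×10⁻⁴ mol.
Φ = 2.55×10⁻⁵ mol / 2.019×10⁻⁴ mol photons = 0.126.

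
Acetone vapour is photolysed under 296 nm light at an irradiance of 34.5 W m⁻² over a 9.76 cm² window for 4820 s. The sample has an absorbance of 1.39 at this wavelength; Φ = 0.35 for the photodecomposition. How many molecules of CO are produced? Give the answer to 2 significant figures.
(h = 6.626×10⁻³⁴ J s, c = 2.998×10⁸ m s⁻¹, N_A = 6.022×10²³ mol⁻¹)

Photon energy at 296 nm: hc/λ = (6.626×10⁻³⁴)(2.998×10⁸)/(296×10⁻⁹) = 6.711×10⁻¹⁹ J.
Energy delivered: (34.5 W m⁻²)(9.76×10⁻⁴ m²)(4820 s) = 162.3 J.
Photons incident: 162.3 / 6.711×10⁻¹⁹ = 2.418×10²⁰, i.e. 2.418×10²⁰/6.022×10²³ = 4.015×10⁻⁴ mol.
Fraction absorbed: 1 − 10^(−1.39) = 0.9593.
Photons absorbed: 0.9593 × 4.015×10⁻⁴ = 3.852×10⁻⁴ mol.
Product: Φ × n_abs = 0.35 × 3.852×10⁻⁴ = 1.348×10⁻⁴ mol.
As a count: 1.348×10⁻⁴ × 6.022×10²³ = 8.1×10¹⁹.

8.1×10¹⁹ molecules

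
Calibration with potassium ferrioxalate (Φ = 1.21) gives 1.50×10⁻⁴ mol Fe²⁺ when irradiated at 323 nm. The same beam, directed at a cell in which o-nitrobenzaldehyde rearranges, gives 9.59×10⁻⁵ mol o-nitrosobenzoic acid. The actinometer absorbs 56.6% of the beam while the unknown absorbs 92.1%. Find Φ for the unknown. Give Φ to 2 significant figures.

Photons absorbed by the actinometer: 1.50×10⁻⁴ / 1.21 = 1.240×10⁻⁴ mol.
Incident flux: 1.240×10⁻⁴ / 0.566 = 2.191×10⁻⁴ einstein.
Absorbed by unknown: 0.921 × 2.191×10⁻⁴ = 2.018×10⁻⁴ mol.
Φ(unknown) = 9.59×10⁻⁵ / 2.018×10⁻⁴ = 0.48.

Φ = 0.48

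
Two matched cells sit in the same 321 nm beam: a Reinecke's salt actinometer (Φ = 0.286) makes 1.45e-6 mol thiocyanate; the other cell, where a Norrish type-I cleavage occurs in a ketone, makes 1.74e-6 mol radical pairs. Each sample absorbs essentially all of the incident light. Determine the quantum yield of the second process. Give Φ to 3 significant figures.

Φ = 0.343

Photons absorbed by the actinometer: 1.45e-6 / 0.286 = 5.070e-6 mol.
Φ(unknown) = 1.74e-6 / 5.070e-6 = 0.343.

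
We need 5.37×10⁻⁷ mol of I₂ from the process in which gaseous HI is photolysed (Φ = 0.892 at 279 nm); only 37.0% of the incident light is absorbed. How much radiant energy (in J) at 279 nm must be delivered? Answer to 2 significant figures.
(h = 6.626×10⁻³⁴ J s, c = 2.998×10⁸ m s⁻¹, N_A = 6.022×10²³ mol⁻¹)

Photons that must be absorbed: 5.37×10⁻⁷ / 0.892 = 6.020×10⁻⁷ mol.
Incident photons needed: 6.020×10⁻⁷ / 0.370 = 1.627×10⁻⁶ mol.
Photon energy: hc/λ = 7.120×10⁻¹⁹ J; per mole, 4.288×10⁵ J mol⁻¹.
Energy required: 1.627×10⁻⁶ × 4.288×10⁵ = 0.70 J.

0.70 J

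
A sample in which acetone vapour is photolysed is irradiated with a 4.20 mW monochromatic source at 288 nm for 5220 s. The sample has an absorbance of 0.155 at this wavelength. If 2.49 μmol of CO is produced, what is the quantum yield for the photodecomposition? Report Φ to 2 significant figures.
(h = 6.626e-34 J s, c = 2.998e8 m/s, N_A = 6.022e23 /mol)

Product: 2.49 μmol = 2.49e-6 mol.
Photon energy at 288 nm: hc/λ = (6.626e-34)(2.998e8)/(288e-9) = 6.897e-19 J.
Energy delivered: (4.20 mW)(5220 s) = 21.92 J.
Photons incident: 21.92 / 6.897e-19 = 3.178e19, i.e. 3.178e19/6.022e23 = 5.277e-5 mol.
Fraction absorbed: 1 − 10^(−0.155) = 0.3002.
Photons absorbed: 0.3002 × 5.277e-5 = 1.584e-5 mol.
Φ = 2.49e-6 mol / 1.584e-5 mol photons = 0.16.

Φ = 0.16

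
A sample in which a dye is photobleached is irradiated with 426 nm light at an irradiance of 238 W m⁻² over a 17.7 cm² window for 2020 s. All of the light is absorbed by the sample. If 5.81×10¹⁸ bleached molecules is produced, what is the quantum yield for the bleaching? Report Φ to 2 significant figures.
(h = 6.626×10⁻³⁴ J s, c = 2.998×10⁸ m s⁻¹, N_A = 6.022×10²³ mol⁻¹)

Product: 5.81×10¹⁸ / 6.022×10²³ = 9.648×10⁻⁶ mol.
Photon energy at 426 nm: hc/λ = (6.626×10⁻³⁴)(2.998×10⁸)/(426×10⁻⁹) = 4.663×10⁻¹⁹ J.
Energy delivered: (238 W m⁻²)(17.7×10⁻⁴ m²)(2020 s) = 850.9 J.
Photons incident: 850.9 / 4.663×10⁻¹⁹ = 1.825×10²¹, i.e. 1.825×10²¹/6.022×10²³ = 0.003031 mol.
Φ = 9.648×10⁻⁶ mol / 0.003031 mol photons = 0.0032.

Φ = 0.0032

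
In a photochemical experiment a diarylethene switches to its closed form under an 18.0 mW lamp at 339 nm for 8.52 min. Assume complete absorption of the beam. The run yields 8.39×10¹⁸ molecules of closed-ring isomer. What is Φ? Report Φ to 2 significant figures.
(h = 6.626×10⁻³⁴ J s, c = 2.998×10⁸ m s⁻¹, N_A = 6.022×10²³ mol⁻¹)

Product: 8.39×10¹⁸ / 6.022×10²³ = 1.393×10⁻⁵ mol.
Photon energy at 339 nm: hc/λ = (6.626×10⁻³⁴)(2.998×10⁸)/(339×10⁻⁹) = 5.860×10⁻¹⁹ J.
Energy delivered: (18.0 mW)(511.2 s) = 9.202 J.
Photons incident: 9.202 / 5.860×10⁻¹⁹ = 1.570×10¹⁹, i.e. 1.570×10¹⁹/6.022×10²³ = 2.607×10⁻⁵ mol.
Φ = 1.393×10⁻⁵ mol / 2.607×10⁻⁵ mol photons = 0.53.

Φ = 0.53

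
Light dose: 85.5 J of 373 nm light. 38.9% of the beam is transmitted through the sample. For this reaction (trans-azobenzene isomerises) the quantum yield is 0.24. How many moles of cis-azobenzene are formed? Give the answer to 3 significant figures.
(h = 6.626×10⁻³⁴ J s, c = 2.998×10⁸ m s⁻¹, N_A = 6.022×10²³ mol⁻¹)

Photon energy at 373 nm: hc/λ = (6.626×10⁻³⁴)(2.998×10⁸)/(373×10⁻⁹) = 5.326×10⁻¹⁹ J.
Photons incident: 85.5 / 5.326×10⁻¹⁹ = 1.605×10²⁰, i.e. 1.605×10²⁰/6.022×10²³ = 2.665×10⁻⁴ mol.
Fraction absorbed: 1 − 38.9/100 = 0.6110.
Photons absorbed: 0.6110 × 2.665×10⁻⁴ = 1.628×10⁻⁴ mol.
Product: Φ × n_abs = 0.24 × 1.628×10⁻⁴ = 3.907×10⁻⁵ mol.

3.91×10⁻⁵ mol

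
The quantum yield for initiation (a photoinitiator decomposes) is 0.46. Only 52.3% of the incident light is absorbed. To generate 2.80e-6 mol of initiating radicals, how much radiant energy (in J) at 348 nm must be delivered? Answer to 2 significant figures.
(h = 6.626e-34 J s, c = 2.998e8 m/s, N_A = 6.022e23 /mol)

4.0 J

Photons that must be absorbed: 2.80e-6 / 0.46 = 6.087e-6 mol.
Incident photons needed: 6.087e-6 / 0.523 = 1.164e-5 mol.
Photon energy: hc/λ = 5.708e-19 J; per mole, 3.437e5 J mol⁻¹.
Energy required: 1.164e-5 × 3.437e5 = 4.0 J.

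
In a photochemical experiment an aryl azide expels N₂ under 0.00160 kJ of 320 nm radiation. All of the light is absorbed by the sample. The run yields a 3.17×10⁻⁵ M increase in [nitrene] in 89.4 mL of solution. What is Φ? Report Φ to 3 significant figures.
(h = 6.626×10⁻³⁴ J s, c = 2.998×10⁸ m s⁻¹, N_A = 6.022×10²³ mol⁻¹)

Φ = 0.662

Product: (3.17×10⁻⁵ M)(0.0894 L) = 2.834×10⁻⁶ mol.
Photon energy at 320 nm: hc/λ = (6.626×10⁻³⁴)(2.998×10⁸)/(320×10⁻⁹) = 6.208×10⁻¹⁹ J.
Incident energy: 0.00160 kJ = 1.60 J.
Photons incident: 1.60 / 6.208×10⁻¹⁹ = 2.577×10¹⁸, i.e. 2.577×10¹⁸/6.022×10²³ = 4.279×10⁻⁶ mol.
Φ = 2.834×10⁻⁶ mol / 4.279×10⁻⁶ mol photons = 0.662.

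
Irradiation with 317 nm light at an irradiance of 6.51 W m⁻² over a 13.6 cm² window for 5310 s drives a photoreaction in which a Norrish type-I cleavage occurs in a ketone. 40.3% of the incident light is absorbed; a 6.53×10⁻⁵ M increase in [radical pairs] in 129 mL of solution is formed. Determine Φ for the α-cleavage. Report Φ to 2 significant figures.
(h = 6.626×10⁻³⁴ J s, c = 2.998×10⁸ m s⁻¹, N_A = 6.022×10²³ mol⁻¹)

Product: (6.53×10⁻⁵ M)(0.129 L) = 8.424×10⁻⁶ mol.
Photon energy at 317 nm: hc/λ = (6.626×10⁻³⁴)(2.998×10⁸)/(317×10⁻⁹) = 6.266×10⁻¹⁹ J.
Energy delivered: (6.51 W m⁻²)(13.6×10⁻⁴ m²)(5310 s) = 47.01 J.
Photons incident: 47.01 / 6.266×10⁻¹⁹ = 7.502×10¹⁹, i.e. 7.502×10¹⁹/6.022×10²³ = 1.246×10⁻⁴ mol.
Photons absorbed: 0.403 × 1.246×10⁻⁴ = 5.021×10⁻⁵ mol.
Φ = 8.424×10⁻⁶ mol / 5.021×10⁻⁵ mol photons = 0.17.

Φ = 0.17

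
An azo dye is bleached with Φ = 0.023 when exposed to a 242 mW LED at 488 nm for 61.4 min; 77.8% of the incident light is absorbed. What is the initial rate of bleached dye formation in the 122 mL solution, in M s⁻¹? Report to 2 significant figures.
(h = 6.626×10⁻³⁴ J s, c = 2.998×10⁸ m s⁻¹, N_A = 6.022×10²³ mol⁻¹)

1.4×10⁻⁷ M s⁻¹

Photon energy at 488 nm: hc/λ = (6.626×10⁻³⁴)(2.998×10⁸)/(488×10⁻⁹) = 4.071×10⁻¹⁹ J.
Energy delivered: (242 mW)(3684 s) = 891.5 J.
Photons incident: 891.5 / 4.071×10⁻¹⁹ = 2.190×10²¹, i.e. 2.190×10²¹/6.022×10²³ = 0.003637 mol.
Photons absorbed: 0.778 × 0.003637 = 0.002830 mol.
Product formed: 0.023 × 0.002830 = 6.509×10⁻⁵ mol.
Rate: 6.509×10⁻⁵ mol / (3684 s × 0.122 L) = 1.4×10⁻⁷ M s⁻¹.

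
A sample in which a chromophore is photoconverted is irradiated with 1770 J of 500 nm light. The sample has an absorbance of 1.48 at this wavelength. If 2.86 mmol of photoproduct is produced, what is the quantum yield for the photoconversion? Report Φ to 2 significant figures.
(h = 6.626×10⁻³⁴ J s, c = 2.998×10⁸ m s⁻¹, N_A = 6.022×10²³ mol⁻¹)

Φ = 0.40

Product: 2.86 mmol = 0.00286 mol.
Photon energy at 500 nm: hc/λ = (6.626×10⁻³⁴)(2.998×10⁸)/(500×10⁻⁹) = 3.973×10⁻¹⁹ J.
Photons incident: 1770 / 3.973×10⁻¹⁹ = 4.455×10²¹, i.e. 4.455×10²¹/6.022×10²³ = 0.007398 mol.
Fraction absorbed: 1 − 10^(−1.48) = 0.9669.
Photons absorbed: 0.9669 × 0.007398 = 0.007153 mol.
Φ = 0.00286 mol / 0.007153 mol photons = 0.40.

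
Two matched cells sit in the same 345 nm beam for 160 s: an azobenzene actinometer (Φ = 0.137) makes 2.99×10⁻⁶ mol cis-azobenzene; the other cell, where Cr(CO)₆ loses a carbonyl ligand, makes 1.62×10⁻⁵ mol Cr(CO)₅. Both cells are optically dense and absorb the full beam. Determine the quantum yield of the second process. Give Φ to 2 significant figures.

Φ = 0.74

Photons absorbed by the actinometer: 2.99×10⁻⁶ / 0.137 = 2.182×10⁻⁵ mol.
Φ(unknown) = 1.62×10⁻⁵ / 2.182×10⁻⁵ = 0.74.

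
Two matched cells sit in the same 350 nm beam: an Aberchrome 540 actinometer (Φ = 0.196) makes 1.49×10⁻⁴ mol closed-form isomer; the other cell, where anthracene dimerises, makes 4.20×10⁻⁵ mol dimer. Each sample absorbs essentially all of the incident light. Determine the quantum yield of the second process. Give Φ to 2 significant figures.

Photons absorbed by the actinometer: 1.49×10⁻⁴ / 0.196 = 7.602×10⁻⁴ mol.
Φ(unknown) = 4.20×10⁻⁵ / 7.602×10⁻⁴ = 0.055.

Φ = 0.055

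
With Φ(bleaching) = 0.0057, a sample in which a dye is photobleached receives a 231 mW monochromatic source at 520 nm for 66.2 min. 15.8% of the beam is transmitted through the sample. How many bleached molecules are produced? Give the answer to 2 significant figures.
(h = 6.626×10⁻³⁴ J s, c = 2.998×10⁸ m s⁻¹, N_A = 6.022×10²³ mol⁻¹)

1.2×10¹⁹ bleached molecules

Photon energy at 520 nm: hc/λ = (6.626×10⁻³⁴)(2.998×10⁸)/(520×10⁻⁹) = 3.820×10⁻¹⁹ J.
Energy delivered: (231 mW)(3972 s) = 917.5 J.
Photons incident: 917.5 / 3.820×10⁻¹⁹ = 2.402×10²¹, i.e. 2.402×10²¹/6.022×10²³ = 0.003989 mol.
Fraction absorbed: 1 − 15.8/100 = 0.8420.
Photons absorbed: 0.8420 × 0.003989 = 0.003359 mol.
Product: Φ × n_abs = 0.0057 × 0.003359 = 1.915×10⁻⁵ mol.
As a count: 1.915×10⁻⁵ × 6.022×10²³ = 1.2×10¹⁹.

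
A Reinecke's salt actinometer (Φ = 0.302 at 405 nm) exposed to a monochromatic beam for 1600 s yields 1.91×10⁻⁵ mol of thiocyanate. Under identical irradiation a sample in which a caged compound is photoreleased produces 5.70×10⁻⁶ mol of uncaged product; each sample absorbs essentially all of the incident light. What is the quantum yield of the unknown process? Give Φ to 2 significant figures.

Photons absorbed by the actinometer: 1.91×10⁻⁵ / 0.302 = 6.325×10⁻⁵ mol.
Φ(unknown) = 5.70×10⁻⁶ / 6.325×10⁻⁵ = 0.090.

Φ = 0.090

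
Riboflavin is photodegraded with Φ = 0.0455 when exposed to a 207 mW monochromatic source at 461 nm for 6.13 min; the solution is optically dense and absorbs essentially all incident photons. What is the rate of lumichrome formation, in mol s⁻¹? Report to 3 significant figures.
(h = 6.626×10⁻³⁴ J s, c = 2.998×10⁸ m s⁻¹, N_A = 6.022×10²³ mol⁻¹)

3.63×10⁻⁸ mol s⁻¹

Photon energy at 461 nm: hc/λ = (6.626×10⁻³⁴)(2.998×10⁸)/(461×10⁻⁹) = 4.309×10⁻¹⁹ J.
Energy delivered: (207 mW)(367.8 s) = 76.13 J.
Photons incident: 76.13 / 4.309×10⁻¹⁹ = 1.767×10²⁰, i.e. 1.767×10²⁰/6.022×10²³ = 2.934×10⁻⁴ mol.
Product formed: 0.0455 × 2.934×10⁻⁴ = 1.335×10⁻⁵ mol.
Rate: 1.335×10⁻⁵ / 367.8 s = 3.63×10⁻⁸ mol s⁻¹.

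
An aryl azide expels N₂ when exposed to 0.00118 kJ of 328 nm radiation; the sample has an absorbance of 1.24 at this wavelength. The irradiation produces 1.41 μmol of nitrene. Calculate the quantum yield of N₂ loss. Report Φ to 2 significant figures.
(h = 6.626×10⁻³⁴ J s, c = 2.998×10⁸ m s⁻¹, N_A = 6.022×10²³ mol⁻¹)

Φ = 0.46

Product: 1.41 μmol = 1.41×10⁻⁶ mol.
Photon energy at 328 nm: hc/λ = (6.626×10⁻³⁴)(2.998×10⁸)/(328×10⁻⁹) = 6.056×10⁻¹⁹ J.
Incident energy: 0.00118 kJ = 1.18 J.
Photons incident: 1.18 / 6.056×10⁻¹⁹ = 1.948×10¹⁸, i.e. 1.948×10¹⁸/6.022×10²³ = 3.235×10⁻⁶ mol.
Fraction absorbed: 1 − 10^(−1.24) = 0.9425.
Photons absorbed: 0.9425 × 3.235×10⁻⁶ = 3.049×10⁻⁶ mol.
Φ = 1.41×10⁻⁶ mol / 3.049×10⁻⁶ mol photons = 0.46.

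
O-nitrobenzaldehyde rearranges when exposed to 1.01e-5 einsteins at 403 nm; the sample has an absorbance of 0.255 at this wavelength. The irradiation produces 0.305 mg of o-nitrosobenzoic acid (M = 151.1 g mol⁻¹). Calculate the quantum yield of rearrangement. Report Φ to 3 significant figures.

Φ = 0.450

Product: 0.305 mg / 151.1 g mol⁻¹ = 2.019e-6 mol.
Fraction absorbed: 1 − 10^(−0.255) = 0.4441.
Photons absorbed: 0.4441 × 1.01e-5 = 4.485e-6 mol.
Φ = 2.019e-6 mol / 4.485e-6 mol photons = 0.450.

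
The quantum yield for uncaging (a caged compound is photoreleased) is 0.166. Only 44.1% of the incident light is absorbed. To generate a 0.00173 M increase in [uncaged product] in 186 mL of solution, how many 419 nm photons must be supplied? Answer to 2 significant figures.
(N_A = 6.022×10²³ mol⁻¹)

2.6×10²¹ photons

Product: (0.00173 M)(0.186 L) = 3.218×10⁻⁴ mol.
Photons that must be absorbed: 3.218×10⁻⁴ / 0.166 = 0.001939 mol.
Incident photons needed: 0.001939 / 0.441 = 0.004397 mol.
Photon count: 0.004397 × 6.022×10²³ = 2.6×10²¹.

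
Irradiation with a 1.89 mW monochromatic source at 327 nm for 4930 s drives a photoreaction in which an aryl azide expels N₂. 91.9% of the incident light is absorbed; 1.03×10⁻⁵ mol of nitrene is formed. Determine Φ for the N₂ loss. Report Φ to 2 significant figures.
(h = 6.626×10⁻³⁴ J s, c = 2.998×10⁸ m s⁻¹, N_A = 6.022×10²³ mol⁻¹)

Photon energy at 327 nm: hc/λ = (6.626×10⁻³⁴)(2.998×10⁸)/(327×10⁻⁹) = 6.075×10⁻¹⁹ J.
Energy delivered: (1.89 mW)(4930 s) = 9.318 J.
Photons incident: 9.318 / 6.075×10⁻¹⁹ = 1.534×10¹⁹, i.e. 1.534×10¹⁹/6.022×10²³ = 2.547×10⁻⁵ mol.
Photons absorbed: 0.919 × 2.547×10⁻⁵ = 2.341×10⁻⁵ mol.
Φ = 1.03×10⁻⁵ mol / 2.341×10⁻⁵ mol photons = 0.44.

Φ = 0.44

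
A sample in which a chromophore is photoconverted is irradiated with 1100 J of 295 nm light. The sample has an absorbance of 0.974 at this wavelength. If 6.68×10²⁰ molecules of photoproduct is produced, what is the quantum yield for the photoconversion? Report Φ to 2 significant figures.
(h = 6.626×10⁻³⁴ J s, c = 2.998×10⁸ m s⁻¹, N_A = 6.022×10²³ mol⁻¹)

Φ = 0.46

Product: 6.68×10²⁰ / 6.022×10²³ = 0.001109 mol.
Photon energy at 295 nm: hc/λ = (6.626×10⁻³⁴)(2.998×10⁸)/(295×10⁻⁹) = 6.734×10⁻¹⁹ J.
Photons incident: 1100 / 6.734×10⁻¹⁹ = 1.634×10²¹, i.e. 1.634×10²¹/6.022×10²³ = 0.002713 mol.
Fraction absorbed: 1 − 10^(−0.974) = 0.8938.
Photons absorbed: 0.8938 × 0.002713 = 0.002425 mol.
Φ = 0.001109 mol / 0.002425 mol photons = 0.46.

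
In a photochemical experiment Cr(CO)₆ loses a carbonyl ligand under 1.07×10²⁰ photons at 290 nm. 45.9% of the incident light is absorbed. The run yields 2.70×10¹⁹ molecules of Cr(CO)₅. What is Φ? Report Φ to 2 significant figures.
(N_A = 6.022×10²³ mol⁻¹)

Φ = 0.55

Product: 2.70×10¹⁹ / 6.022×10²³ = 4.484×10⁻⁵ mol.
Moles of photons: 1.07×10²⁰ / 6.022×10²³ = 1.777×10⁻⁴ mol.
Photons absorbed: 0.459 × 1.777×10⁻⁴ = 8.156×10⁻⁵ mol.
Φ = 4.484×10⁻⁵ mol / 8.156×10⁻⁵ mol photons = 0.55.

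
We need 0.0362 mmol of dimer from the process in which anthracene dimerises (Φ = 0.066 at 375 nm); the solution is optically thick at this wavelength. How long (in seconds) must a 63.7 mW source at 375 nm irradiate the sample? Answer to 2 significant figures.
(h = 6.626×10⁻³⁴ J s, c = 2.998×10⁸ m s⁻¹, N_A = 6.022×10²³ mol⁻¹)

Product: 0.0362 mmol = 3.62×10⁻⁵ mol.
Photons that must be absorbed: 3.62×10⁻⁵ / 0.066 = 5.485×10⁻⁴ mol.
Photon energy: hc/λ = 5.297×10⁻¹⁹ J; per mole, 3.190×10⁵ J mol⁻¹.
Energy required: 5.485×10⁻⁴ × 3.190×10⁵ = 175.0 J.
Time: 175.0 J / 0.0637 W = 2700 s.

t ≈ 2700 s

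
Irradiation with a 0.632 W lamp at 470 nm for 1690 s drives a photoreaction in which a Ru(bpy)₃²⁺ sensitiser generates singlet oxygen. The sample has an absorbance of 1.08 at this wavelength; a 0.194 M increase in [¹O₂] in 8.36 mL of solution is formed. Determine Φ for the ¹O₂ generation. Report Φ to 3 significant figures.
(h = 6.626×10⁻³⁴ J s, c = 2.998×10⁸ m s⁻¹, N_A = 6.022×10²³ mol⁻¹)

Φ = 0.422

Product: (0.194 M)(0.00836 L) = 0.001622 mol.
Photon energy at 470 nm: hc/λ = (6.626×10⁻³⁴)(2.998×10⁸)/(470×10⁻⁹) = 4.227×10⁻¹⁹ J.
Energy delivered: (0.632 W)(1690 s) = 1068 J.
Photons incident: 1068 / 4.227×10⁻¹⁹ = 2.527×10²¹, i.e. 2.527×10²¹/6.022×10²³ = 0.004196 mol.
Fraction absorbed: 1 − 10^(−1.08) = 0.9168.
Photons absorbed: 0.9168 × 0.004196 = 0.003847 mol.
Φ = 0.001622 mol / 0.003847 mol photons = 0.422.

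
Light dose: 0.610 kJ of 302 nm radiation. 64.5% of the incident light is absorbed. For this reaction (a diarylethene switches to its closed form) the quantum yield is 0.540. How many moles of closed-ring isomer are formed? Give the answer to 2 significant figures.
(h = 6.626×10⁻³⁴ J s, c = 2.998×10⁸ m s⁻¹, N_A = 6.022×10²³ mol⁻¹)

5.4×10⁻⁴ mol

Photon energy at 302 nm: hc/λ = (6.626×10⁻³⁴)(2.998×10⁸)/(302×10⁻⁹) = 6.578×10⁻¹⁹ J.
Incident energy: 0.610 kJ = 610 J.
Photons incident: 610 / 6.578×10⁻¹⁹ = 9.273×10²⁰, i.e. 9.273×10²⁰/6.022×10²³ = 0.001540 mol.
Photons absorbed: 0.645 × 0.001540 = 9.933×10⁻⁴ mol.
Product: Φ × n_abs = 0.540 × 9.933×10⁻⁴ = 5.364×10⁻⁴ mol.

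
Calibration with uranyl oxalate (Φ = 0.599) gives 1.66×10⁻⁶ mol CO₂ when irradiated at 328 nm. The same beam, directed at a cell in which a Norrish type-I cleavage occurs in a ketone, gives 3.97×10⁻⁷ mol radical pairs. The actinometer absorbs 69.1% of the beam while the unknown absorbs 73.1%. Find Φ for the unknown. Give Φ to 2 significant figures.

Φ = 0.14

Photons absorbed by the actinometer: 1.66×10⁻⁶ / 0.599 = 2.771×10⁻⁶ mol.
Incident flux: 2.771×10⁻⁶ / 0.691 = 4.010×10⁻⁶ einstein.
Absorbed by unknown: 0.731 × 4.010×10⁻⁶ = 2.931×10⁻⁶ mol.
Φ(unknown) = 3.97×10⁻⁷ / 2.931×10⁻⁶ = 0.14.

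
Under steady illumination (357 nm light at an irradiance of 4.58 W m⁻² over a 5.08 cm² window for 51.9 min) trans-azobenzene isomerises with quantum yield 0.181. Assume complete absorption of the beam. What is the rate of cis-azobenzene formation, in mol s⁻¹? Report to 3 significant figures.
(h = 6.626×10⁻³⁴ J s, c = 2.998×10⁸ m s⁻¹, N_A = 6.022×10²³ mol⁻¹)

Photon energy at 357 nm: hc/λ = (6.626×10⁻³⁴)(2.998×10⁸)/(357×10⁻⁹) = 5.564×10⁻¹⁹ J.
Energy delivered: (4.58 W m⁻²)(5.08×10⁻⁴ m²)(3114 s) = 7.245 J.
Photons incident: 7.245 / 5.564×10⁻¹⁹ = 1.302×10¹⁹, i.e. 1.302×10¹⁹/6.022×10²³ = 2.162×10⁻⁵ mol.
Product formed: 0.181 × 2.162×10⁻⁵ = 3.913×10⁻⁶ mol.
Rate: 3.913×10⁻⁶ / 3114 s = 1.26×10⁻⁹ mol s⁻¹.

1.26×10⁻⁹ mol s⁻¹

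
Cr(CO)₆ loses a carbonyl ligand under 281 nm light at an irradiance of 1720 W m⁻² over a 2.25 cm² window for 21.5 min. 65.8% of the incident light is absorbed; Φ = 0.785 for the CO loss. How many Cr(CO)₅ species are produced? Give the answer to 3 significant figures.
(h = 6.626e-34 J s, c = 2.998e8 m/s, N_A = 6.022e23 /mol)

3.65e20 species

Photon energy at 281 nm: hc/λ = (6.626e-34)(2.998e8)/(281e-9) = 7.069e-19 J.
Energy delivered: (1720 W m⁻²)(2.25e-4 m²)(1290 s) = 499.2 J.
Photons incident: 499.2 / 7.069e-19 = 7.062e20, i.e. 7.062e20/6.022e23 = 0.001173 mol.
Photons absorbed: 0.658 × 0.001173 = 7.718e-4 mol.
Product: Φ × n_abs = 0.785 × 7.718e-4 = 6.059e-4 mol.
As a count: 6.059e-4 × 6.022e23 = 3.65e20.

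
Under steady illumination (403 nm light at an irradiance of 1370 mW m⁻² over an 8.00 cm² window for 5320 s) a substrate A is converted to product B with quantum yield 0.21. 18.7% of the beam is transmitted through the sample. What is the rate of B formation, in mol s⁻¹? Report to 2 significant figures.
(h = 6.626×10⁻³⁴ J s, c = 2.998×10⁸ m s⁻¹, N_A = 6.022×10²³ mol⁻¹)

Photon energy at 403 nm: hc/λ = (6.626×10⁻³⁴)(2.998×10⁸)/(403×10⁻⁹) = 4.929×10⁻¹⁹ J.
Energy delivered: (1370 mW m⁻²)(8.00×10⁻⁴ m²)(5320 s) = 5.831 J.
Photons incident: 5.831 / 4.929×10⁻¹⁹ = 1.183×10¹⁹, i.e. 1.183×10¹⁹/6.022×10²³ = 1.964×10⁻⁵ mol.
Fraction absorbed: 1 − 18.7/100 = 0.8130.
Photons absorbed: 0.8130 × 1.964×10⁻⁵ = 1.597×10⁻⁵ mol.
Product formed: 0.21 × 1.597×10⁻⁵ = 3.354×10⁻⁶ mol.
Rate: 3.354×10⁻⁶ / 5320 s = 6.3×10⁻¹⁰ mol s⁻¹.

6.3×10⁻¹⁰ mol s⁻¹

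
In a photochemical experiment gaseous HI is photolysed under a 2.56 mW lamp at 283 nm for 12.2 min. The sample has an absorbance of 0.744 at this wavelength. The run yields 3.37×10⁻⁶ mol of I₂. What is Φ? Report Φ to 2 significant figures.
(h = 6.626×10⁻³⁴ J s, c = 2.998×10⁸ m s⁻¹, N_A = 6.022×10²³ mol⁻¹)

Φ = 0.93

Photon energy at 283 nm: hc/λ = (6.626×10⁻³⁴)(2.998×10⁸)/(283×10⁻⁹) = 7.019×10⁻¹⁹ J.
Energy delivered: (2.56 mW)(732 s) = 1.874 J.
Photons incident: 1.874 / 7.019×10⁻¹⁹ = 2.670×10¹⁸, i.e. 2.670×10¹⁸/6.022×10²³ = 4.434×10⁻⁶ mol.
Fraction absorbed: 1 − 10^(−0.744) = 0.8197.
Photons absorbed: 0.8197 × 4.434×10⁻⁶ = 3.635×10⁻⁶ mol.
Φ = 3.37×10⁻⁶ mol / 3.635×10⁻⁶ mol photons = 0.93.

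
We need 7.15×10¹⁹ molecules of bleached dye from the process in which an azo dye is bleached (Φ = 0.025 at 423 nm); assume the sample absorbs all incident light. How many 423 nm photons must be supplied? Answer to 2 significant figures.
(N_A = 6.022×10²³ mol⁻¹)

2.9×10²¹ photons

Product: 7.15×10¹⁹ / 6.022×10²³ = 1.187×10⁻⁴ mol.
Photons that must be absorbed: 1.187×10⁻⁴ / 0.025 = 0.004748 mol.
Photon count: 0.004748 × 6.022×10²³ = 2.9×10²¹.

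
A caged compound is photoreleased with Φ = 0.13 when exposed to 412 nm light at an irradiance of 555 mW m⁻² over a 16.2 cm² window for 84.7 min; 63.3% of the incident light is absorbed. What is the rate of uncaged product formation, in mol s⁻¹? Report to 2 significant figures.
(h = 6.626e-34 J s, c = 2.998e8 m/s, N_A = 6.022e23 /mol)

2.5e-10 mol s⁻¹

Photon energy at 412 nm: hc/λ = (6.626e-34)(2.998e8)/(412e-9) = 4.822e-19 J.
Energy delivered: (555 mW m⁻²)(16.2e-4 m²)(5082 s) = 4.569 J.
Photons incident: 4.569 / 4.822e-19 = 9.475e18, i.e. 9.475e18/6.022e23 = 1.573e-5 mol.
Photons absorbed: 0.633 × 1.573e-5 = 9.957e-6 mol.
Product formed: 0.13 × 9.957e-6 = 1.294e-6 mol.
Rate: 1.294e-6 / 5082 s = 2.5e-10 mol s⁻¹.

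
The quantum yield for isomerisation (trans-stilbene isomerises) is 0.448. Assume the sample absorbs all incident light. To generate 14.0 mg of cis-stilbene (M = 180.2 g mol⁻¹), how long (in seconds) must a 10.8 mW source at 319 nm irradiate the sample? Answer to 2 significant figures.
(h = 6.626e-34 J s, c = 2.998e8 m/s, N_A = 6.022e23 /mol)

t ≈ 6000 s

Product: 14.0 mg / 180.2 g mol⁻¹ = 7.769e-5 mol.
Photons that must be absorbed: 7.769e-5 / 0.448 = 1.734e-4 mol.
Photon energy: hc/λ = 6.227e-19 J; per mole, 3.750e5 J mol⁻¹.
Energy required: 1.734e-4 × 3.750e5 = 65.03 J.
Time: 65.03 J / 0.0108 W = 6000 s.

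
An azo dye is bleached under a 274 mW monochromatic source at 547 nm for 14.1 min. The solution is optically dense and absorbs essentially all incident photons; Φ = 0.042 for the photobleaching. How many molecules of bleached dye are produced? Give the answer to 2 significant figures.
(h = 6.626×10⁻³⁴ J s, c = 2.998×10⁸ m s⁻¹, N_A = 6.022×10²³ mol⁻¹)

Photon energy at 547 nm: hc/λ = (6.626×10⁻³⁴)(2.998×10⁸)/(547×10⁻⁹) = 3.632×10⁻¹⁹ J.
Energy delivered: (274 mW)(846 s) = 231.8 J.
Photons incident: 231.8 / 3.632×10⁻¹⁹ = 6.382×10²⁰, i.e. 6.382×10²⁰/6.022×10²³ = 0.001060 mol.
Product: Φ × n_abs = 0.042 × 0.001060 = 4.452×10⁻⁵ mol.
As a count: 4.452×10⁻⁵ × 6.022×10²³ = 2.7×10¹⁹.

2.7×10¹⁹ molecules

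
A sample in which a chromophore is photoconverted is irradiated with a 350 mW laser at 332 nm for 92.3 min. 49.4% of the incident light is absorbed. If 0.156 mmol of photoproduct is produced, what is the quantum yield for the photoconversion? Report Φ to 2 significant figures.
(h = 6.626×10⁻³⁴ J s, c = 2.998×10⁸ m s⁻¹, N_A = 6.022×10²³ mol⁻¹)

Product: 0.156 mmol = 1.56×10⁻⁴ mol.
Photon energy at 332 nm: hc/λ = (6.626×10⁻³⁴)(2.998×10⁸)/(332×10⁻⁹) = 5.983×10⁻¹⁹ J.
Energy delivered: (350 mW)(5538 s) = 1938 J.
Photons incident: 1938 / 5.983×10⁻¹⁹ = 3.239×10²¹, i.e. 3.239×10²¹/6.022×10²³ = 0.005379 mol.
Photons absorbed: 0.494 × 0.005379 = 0.002657 mol.
Φ = 1.56×10⁻⁴ mol / 0.002657 mol photons = 0.059.

Φ = 0.059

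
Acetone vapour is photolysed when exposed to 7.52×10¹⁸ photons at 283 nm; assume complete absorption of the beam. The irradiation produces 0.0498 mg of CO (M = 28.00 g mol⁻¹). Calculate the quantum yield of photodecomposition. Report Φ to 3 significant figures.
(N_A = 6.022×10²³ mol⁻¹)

Φ = 0.142

Product: 0.0498 mg / 28.00 g mol⁻¹ = 1.779×10⁻⁶ mol.
Moles of photons: 7.52×10¹⁸ / 6.022×10²³ = 1.249×10⁻⁵ mol.
Φ = 1.779×10⁻⁶ mol / 1.249×10⁻⁵ mol photons = 0.142.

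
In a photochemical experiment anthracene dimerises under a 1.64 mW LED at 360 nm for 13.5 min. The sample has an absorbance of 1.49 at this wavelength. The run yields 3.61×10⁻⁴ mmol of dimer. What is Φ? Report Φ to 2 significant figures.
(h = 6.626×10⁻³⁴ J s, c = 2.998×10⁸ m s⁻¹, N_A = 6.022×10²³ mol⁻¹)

Φ = 0.093

Product: 3.61×10⁻⁴ mmol = 3.61×10⁻⁷ mol.
Photon energy at 360 nm: hc/λ = (6.626×10⁻³⁴)(2.998×10⁸)/(360×10⁻⁹) = 5.518×10⁻¹⁹ J.
Energy delivered: (1.64 mW)(810 s) = 1.328 J.
Photons incident: 1.328 / 5.518×10⁻¹⁹ = 2.407×10¹⁸, i.e. 2.407×10¹⁸/6.022×10²³ = 3.997×10⁻⁶ mol.
Fraction absorbed: 1 − 10^(−1.49) = 0.9676.
Photons absorbed: 0.9676 × 3.997×10⁻⁶ = 3.867×10⁻⁶ mol.
Φ = 3.61×10⁻⁷ mol / 3.867×10⁻⁶ mol photons = 0.093.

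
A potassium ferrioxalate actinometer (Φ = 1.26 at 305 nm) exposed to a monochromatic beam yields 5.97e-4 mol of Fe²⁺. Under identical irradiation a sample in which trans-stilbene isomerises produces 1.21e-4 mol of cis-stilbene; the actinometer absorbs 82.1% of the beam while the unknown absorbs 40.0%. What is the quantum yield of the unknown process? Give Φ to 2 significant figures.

Photons absorbed by the actinometer: 5.97e-4 / 1.26 = 4.738e-4 mol.
Incident flux: 4.738e-4 / 0.821 = 5.771e-4 einstein.
Absorbed by unknown: 0.400 × 5.771e-4 = 2.308e-4 mol.
Φ(unknown) = 1.21e-4 / 2.308e-4 = 0.52.

Φ = 0.52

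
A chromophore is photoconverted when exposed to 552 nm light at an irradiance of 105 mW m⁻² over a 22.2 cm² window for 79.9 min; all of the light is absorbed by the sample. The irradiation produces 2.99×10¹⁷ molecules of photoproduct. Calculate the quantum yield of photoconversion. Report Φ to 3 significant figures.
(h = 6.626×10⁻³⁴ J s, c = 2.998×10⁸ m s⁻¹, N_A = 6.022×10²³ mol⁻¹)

Product: 2.99×10¹⁷ / 6.022×10²³ = 4.965×10⁻⁷ mol.
Photon energy at 552 nm: hc/λ = (6.626×10⁻³⁴)(2.998×10⁸)/(552×10⁻⁹) = 3.599×10⁻¹⁹ J.
Energy delivered: (105 mW m⁻²)(22.2×10⁻⁴ m²)(4794 s) = 1.117 J.
Photons incident: 1.117 / 3.599×10⁻¹⁹ = 3.104×10¹⁸, i.e. 3.104×10¹⁸/6.022×10²³ = 5.154×10⁻⁶ mol.
Φ = 4.965×10⁻⁷ mol / 5.154×10⁻⁶ mol photons = 0.0963.

Φ = 0.0963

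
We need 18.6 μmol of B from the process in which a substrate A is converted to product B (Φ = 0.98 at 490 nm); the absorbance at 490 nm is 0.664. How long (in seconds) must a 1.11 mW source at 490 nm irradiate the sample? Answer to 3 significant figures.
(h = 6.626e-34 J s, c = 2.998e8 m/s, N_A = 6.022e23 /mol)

t ≈ 5330 s

Product: 18.6 μmol = 1.86e-5 mol.
Photons that must be absorbed: 1.86e-5 / 0.98 = 1.898e-5 mol.
Fraction absorbed: 1 − 10^(−0.664) = 0.7832.
Incident photons needed: 1.898e-5 / 0.7832 = 2.423e-5 mol.
Photon energy: hc/λ = 4.054e-19 J; per mole, 2.441e5 J mol⁻¹.
Energy required: 2.423e-5 × 2.441e5 = 5.915 J.
Time: 5.915 J / 0.00111 W = 5330 s.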